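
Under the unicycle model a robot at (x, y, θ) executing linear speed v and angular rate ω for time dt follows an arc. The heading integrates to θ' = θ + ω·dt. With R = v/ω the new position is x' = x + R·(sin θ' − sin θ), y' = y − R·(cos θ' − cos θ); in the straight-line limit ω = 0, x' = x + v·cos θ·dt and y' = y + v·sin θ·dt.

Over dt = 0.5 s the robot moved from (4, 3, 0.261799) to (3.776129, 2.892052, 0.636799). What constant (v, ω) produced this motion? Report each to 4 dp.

Δθ = 0.636799 − 0.261799 = 0.375000
ω = Δθ/dt = 0.375000/0.5 = 0.7500
R = Δx/(sin θ' − sin θ) = -0.6667
v = R·ω = -0.6667·0.7500 = -0.5000

v = -0.5000, ω = 0.7500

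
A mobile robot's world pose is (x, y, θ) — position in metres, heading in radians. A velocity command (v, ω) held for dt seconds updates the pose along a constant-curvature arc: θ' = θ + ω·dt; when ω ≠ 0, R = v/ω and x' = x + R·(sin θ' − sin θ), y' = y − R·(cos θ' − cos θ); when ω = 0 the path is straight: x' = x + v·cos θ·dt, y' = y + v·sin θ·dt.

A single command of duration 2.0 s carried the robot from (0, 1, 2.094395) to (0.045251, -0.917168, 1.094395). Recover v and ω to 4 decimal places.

v = -1.0000, ω = -0.5000

Δθ = 1.094395 − 2.094395 = -1.000000
ω = Δθ/dt = -1.000000/2.0 = -0.5000
R = −Δy/(cos θ' − cos θ) = 2.0000
v = R·ω = 2.0000·-0.5000 = -1.0000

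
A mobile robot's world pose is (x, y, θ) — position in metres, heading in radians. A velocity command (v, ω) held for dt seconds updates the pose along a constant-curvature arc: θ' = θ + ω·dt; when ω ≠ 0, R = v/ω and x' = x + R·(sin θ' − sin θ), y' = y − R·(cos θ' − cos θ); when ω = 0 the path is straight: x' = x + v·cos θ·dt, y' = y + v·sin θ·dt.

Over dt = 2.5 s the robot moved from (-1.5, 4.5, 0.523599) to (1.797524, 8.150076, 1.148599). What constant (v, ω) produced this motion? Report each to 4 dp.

v = 2.0000, ω = 0.2500

Δθ = 1.148599 − 0.523599 = 0.625000
ω = Δθ/dt = 0.625000/2.5 = 0.2500
R = −Δy/(cos θ' − cos θ) = 8.0000
v = R·ω = 8.0000·0.2500 = 2.0000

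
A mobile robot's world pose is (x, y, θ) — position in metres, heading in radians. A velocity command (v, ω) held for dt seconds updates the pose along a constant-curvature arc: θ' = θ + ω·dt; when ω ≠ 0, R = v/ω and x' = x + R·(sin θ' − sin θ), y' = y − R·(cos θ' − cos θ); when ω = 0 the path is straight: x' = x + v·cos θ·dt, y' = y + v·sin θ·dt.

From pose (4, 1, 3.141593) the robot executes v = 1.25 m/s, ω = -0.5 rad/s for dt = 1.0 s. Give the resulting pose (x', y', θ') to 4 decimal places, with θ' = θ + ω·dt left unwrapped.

θ' = 3.1416 + -0.5·1.0 = 2.6416
R = v/ω = 1.25/-0.5 = -2.5000
x' = 4 + -2.5000·(sin 2.6416 − sin 3.1416) = 2.8014
y' = 1 − -2.5000·(cos 2.6416 − cos 3.1416) = 1.3060

(2.8014, 1.3060, 2.6416)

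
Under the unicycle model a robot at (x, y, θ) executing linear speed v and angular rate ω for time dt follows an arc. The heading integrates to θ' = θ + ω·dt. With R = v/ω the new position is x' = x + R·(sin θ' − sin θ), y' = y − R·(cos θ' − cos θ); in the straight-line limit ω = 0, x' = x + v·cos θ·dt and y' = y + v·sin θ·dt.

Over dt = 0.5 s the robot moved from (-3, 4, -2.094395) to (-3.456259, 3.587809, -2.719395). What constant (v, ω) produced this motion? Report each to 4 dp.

Δθ = -2.719395 − -2.094395 = -0.625000
ω = Δθ/dt = -0.625000/0.5 = -1.2500
R = Δx/(sin θ' − sin θ) = -1.0000
v = R·ω = -1.0000·-1.2500 = 1.2500

v = 1.2500, ω = -1.2500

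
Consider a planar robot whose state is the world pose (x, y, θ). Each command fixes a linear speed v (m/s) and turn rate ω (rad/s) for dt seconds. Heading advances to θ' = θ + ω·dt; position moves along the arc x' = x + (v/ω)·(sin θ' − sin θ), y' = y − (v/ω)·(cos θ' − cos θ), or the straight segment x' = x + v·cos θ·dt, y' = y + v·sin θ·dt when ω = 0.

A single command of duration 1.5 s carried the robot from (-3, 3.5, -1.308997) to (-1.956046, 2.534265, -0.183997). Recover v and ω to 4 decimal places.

Δθ = -0.183997 − -1.308997 = 1.125000
ω = Δθ/dt = 1.125000/1.5 = 0.7500
R = Δx/(sin θ' − sin θ) = 1.3333
v = R·ω = 1.3333·0.7500 = 1.0000

v = 1.0000, ω = 0.7500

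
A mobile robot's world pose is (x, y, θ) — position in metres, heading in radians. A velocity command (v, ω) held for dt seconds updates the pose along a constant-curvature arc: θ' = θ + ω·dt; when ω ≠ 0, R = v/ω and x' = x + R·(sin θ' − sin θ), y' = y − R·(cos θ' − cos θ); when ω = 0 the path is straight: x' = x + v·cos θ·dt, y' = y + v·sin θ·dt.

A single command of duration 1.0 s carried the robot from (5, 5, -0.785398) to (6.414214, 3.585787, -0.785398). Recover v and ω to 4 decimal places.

v = 2.0000, ω = 0.0000

Δθ = -0.785398 − -0.785398 = 0.000000
ω = Δθ/dt = 0.000000/1.0 = 0.0000
ω = 0 → v = (Δx·cos θ + Δy·sin θ)/dt = 2.0000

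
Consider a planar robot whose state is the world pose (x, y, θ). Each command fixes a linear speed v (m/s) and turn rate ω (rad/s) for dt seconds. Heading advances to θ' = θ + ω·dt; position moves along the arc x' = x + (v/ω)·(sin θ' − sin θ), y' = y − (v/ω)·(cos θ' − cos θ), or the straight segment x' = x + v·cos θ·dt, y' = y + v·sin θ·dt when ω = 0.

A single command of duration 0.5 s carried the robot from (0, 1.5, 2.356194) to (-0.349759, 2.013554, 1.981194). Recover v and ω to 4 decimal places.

v = 1.2500, ω = -0.7500

Δθ = 1.981194 − 2.356194 = -0.375000
ω = Δθ/dt = -0.375000/0.5 = -0.7500
R = −Δy/(cos θ' − cos θ) = -1.6667
v = R·ω = -1.6667·-0.7500 = 1.2500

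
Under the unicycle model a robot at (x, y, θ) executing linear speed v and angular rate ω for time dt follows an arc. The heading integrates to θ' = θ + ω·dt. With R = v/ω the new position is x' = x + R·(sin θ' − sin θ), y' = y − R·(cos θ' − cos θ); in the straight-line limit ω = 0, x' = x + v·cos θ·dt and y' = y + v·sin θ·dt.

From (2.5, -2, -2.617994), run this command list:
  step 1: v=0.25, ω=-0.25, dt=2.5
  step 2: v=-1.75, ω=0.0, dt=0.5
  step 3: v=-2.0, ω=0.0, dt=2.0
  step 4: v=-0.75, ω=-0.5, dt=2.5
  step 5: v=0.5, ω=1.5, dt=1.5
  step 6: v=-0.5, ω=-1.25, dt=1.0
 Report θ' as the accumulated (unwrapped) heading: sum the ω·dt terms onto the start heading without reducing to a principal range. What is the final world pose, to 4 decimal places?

step 1: θ'=-3.2430 (R=-1.0000) → pose (1.8988, -2.1288, -3.2430)
step 2: θ'=-3.2430 (straight) → pose (2.7693, -2.2174, -3.2430)
step 3: θ'=-3.2430 (straight) → pose (6.7487, -2.6223, -3.2430)
step 4: θ'=-4.4930 (R=1.5000) → pose (8.0609, -3.7882, -4.4930)
step 5: θ'=-2.2430 (R=0.3333) → pose (7.4748, -3.6531, -2.2430)
step 6: θ'=-3.4930 (R=0.4000) → pose (7.9254, -3.5267, -3.4930)

(7.9254, -3.5267, -3.4930)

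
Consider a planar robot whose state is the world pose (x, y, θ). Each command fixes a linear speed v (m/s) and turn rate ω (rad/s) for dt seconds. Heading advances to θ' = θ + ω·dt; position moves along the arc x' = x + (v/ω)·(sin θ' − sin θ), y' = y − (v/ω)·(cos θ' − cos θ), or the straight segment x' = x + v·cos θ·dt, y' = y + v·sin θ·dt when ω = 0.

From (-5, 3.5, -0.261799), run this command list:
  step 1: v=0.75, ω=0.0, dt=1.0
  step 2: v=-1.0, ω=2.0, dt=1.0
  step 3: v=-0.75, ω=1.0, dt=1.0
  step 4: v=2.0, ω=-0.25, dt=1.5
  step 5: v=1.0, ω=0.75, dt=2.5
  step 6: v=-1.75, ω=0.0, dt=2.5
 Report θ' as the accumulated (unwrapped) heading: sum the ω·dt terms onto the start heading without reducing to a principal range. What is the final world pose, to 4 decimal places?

(-7.0543, 7.3880, 4.2382)

step 1: θ'=-0.2618 (straight) → pose (-4.2756, 3.3059, -0.2618)
step 2: θ'=1.7382 (R=-0.5000) → pose (-4.8980, 2.7396, 1.7382)
step 3: θ'=2.7382 (R=-0.7500) → pose (-4.4529, 2.1748, 2.7382)
step 4: θ'=2.3632 (R=-8.0000) → pose (-6.9296, 3.8363, 2.3632)
step 5: θ'=4.2382 (R=1.3333) → pose (-9.0520, 3.4957, 4.2382)
step 6: θ'=4.2382 (straight) → pose (-7.0543, 7.3880, 4.2382)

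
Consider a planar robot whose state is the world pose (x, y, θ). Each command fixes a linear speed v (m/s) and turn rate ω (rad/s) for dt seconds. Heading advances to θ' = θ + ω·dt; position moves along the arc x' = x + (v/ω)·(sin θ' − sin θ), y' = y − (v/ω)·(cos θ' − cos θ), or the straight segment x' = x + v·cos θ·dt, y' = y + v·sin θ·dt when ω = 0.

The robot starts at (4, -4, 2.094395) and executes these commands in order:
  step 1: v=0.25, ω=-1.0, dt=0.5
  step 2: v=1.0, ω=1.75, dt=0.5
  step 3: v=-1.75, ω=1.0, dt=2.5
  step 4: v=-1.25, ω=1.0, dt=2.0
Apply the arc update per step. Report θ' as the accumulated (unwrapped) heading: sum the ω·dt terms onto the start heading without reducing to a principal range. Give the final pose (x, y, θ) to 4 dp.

(4.5324, -0.9838, 6.9694)

step 1: θ'=1.5944 (R=-0.2500) → pose (3.9666, -3.8809, 1.5944)
step 2: θ'=2.4694 (R=0.5714) → pose (3.7511, -3.4473, 2.4694)
step 3: θ'=4.9694 (R=-1.7500) → pose (6.5334, -1.6331, 4.9694)
step 4: θ'=6.9694 (R=-1.2500) → pose (4.5324, -0.9838, 6.9694)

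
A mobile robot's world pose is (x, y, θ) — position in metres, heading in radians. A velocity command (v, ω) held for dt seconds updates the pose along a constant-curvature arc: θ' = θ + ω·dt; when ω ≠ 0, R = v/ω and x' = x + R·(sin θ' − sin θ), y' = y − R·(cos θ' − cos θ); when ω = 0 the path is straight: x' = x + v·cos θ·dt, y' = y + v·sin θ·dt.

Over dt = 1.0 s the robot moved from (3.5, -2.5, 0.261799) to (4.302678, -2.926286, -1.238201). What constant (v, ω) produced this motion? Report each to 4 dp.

v = 1.0000, ω = -1.5000

Δθ = -1.238201 − 0.261799 = -1.500000
ω = Δθ/dt = -1.500000/1.0 = -1.5000
R = Δx/(sin θ' − sin θ) = -0.6667
v = R·ω = -0.6667·-1.5000 = 1.0000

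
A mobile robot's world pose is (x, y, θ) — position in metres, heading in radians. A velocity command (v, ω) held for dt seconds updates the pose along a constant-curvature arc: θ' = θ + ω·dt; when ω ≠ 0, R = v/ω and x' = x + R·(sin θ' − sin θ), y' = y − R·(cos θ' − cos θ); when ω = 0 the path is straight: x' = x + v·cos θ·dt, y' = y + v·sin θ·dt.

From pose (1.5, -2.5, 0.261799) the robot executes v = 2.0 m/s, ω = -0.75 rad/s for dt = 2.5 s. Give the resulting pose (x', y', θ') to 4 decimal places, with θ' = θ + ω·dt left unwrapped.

(4.8545, -5.1888, -1.6132)

θ' = 0.2618 + -0.75·2.5 = -1.6132
R = v/ω = 2.0/-0.75 = -2.6667
x' = 1.5 + -2.6667·(sin -1.6132 − sin 0.2618) = 4.8545
y' = -2.5 − -2.6667·(cos -1.6132 − cos 0.2618) = -5.1888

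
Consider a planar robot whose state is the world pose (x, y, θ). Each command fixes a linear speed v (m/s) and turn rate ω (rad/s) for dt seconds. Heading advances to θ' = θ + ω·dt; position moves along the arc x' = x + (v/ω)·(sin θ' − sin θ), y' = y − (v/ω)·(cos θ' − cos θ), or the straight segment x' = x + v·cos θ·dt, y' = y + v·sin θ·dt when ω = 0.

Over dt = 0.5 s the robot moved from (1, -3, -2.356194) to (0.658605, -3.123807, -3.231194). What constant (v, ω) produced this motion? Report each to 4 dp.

v = 0.7500, ω = -1.7500

Δθ = -3.231194 − -2.356194 = -0.875000
ω = Δθ/dt = -0.875000/0.5 = -1.7500
R = Δx/(sin θ' − sin θ) = -0.4286
v = R·ω = -0.4286·-1.7500 = 0.7500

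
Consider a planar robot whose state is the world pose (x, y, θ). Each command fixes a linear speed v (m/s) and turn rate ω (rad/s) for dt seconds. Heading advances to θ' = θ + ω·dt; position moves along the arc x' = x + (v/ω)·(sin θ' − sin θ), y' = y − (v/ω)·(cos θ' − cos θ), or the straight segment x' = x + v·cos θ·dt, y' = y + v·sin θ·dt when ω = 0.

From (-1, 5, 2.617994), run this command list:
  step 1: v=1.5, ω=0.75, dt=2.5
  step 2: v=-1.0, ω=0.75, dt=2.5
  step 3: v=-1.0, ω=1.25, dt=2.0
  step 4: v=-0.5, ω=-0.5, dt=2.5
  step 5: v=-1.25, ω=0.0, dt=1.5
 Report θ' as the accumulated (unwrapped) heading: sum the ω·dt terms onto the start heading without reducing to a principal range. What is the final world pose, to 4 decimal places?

step 1: θ'=4.4930 (R=2.0000) → pose (-3.9521, 3.7032, 4.4930)
step 2: θ'=6.3680 (R=-1.3333) → pose (-5.3664, 5.3220, 6.3680)
step 3: θ'=8.8680 (R=-0.8000) → pose (-5.7214, 3.8457, 8.8680)
step 4: θ'=7.6180 (R=1.0000) → pose (-5.2775, 2.7629, 7.6180)
step 5: θ'=7.6180 (straight) → pose (-5.7159, 0.9399, 7.6180)

(-5.7159, 0.9399, 7.6180)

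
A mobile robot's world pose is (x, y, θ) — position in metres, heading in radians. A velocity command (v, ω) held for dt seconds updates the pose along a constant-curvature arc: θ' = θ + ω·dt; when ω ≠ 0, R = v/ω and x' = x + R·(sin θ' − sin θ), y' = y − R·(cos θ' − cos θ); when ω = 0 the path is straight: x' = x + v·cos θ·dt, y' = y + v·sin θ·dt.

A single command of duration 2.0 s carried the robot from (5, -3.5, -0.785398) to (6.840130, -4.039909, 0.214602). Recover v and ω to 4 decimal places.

Δθ = 0.214602 − -0.785398 = 1.000000
ω = Δθ/dt = 1.000000/2.0 = 0.5000
R = Δx/(sin θ' − sin θ) = 2.0000
v = R·ω = 2.0000·0.5000 = 1.0000

v = 1.0000, ω = 0.5000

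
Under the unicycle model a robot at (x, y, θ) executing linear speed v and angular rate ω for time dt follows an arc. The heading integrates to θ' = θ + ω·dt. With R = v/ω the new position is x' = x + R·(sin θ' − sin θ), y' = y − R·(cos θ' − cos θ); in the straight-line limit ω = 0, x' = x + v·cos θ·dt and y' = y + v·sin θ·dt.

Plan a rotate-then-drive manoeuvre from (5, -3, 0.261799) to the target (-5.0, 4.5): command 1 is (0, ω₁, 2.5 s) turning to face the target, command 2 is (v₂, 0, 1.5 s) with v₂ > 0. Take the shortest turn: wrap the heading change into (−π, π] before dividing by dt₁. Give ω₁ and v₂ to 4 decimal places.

heading to target = atan2(4.5−-3, -5−5) = 2.4981
Δθ = wrap(2.4981 − 0.2618) = 2.2363; ω₁ = Δθ/dt₁ = 0.8945
distance = √((-5−5)² + (4.5−-3)²) = 12.5000; v₂ = distance/dt₂ = 8.3333

ω₁ = 0.8945, v₂ = 8.3333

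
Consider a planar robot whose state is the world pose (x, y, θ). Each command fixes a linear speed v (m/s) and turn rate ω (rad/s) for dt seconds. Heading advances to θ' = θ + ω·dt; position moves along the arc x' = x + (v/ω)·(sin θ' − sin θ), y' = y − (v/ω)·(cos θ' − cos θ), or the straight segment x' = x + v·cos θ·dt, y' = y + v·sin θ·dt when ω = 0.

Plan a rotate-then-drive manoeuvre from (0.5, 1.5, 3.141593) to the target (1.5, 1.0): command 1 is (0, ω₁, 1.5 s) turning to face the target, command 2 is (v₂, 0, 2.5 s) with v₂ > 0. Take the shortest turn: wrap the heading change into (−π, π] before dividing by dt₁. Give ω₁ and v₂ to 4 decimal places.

ω₁ = 1.7853, v₂ = 0.4472

heading to target = atan2(1−1.5, 1.5−0.5) = -0.4636
Δθ = wrap(-0.4636 − 3.1416) = 2.6779; ω₁ = Δθ/dt₁ = 1.7853
distance = √((1.5−0.5)² + (1−1.5)²) = 1.1180; v₂ = distance/dt₂ = 0.4472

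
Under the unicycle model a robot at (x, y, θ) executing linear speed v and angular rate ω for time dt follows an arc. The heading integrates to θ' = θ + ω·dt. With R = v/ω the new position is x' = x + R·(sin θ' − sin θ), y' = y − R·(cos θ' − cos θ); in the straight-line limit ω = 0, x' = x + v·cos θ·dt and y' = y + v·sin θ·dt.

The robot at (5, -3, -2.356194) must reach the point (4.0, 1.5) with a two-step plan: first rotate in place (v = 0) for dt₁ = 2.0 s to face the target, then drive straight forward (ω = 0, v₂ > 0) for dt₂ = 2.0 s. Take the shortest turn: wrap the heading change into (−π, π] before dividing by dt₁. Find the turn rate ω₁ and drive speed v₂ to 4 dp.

ω₁ = -1.0688, v₂ = 2.3049

heading to target = atan2(1.5−-3, 4−5) = 1.7895
Δθ = wrap(1.7895 − -2.3562) = -2.1375; ω₁ = Δθ/dt₁ = -1.0688
distance = √((4−5)² + (1.5−-3)²) = 4.6098; v₂ = distance/dt₂ = 2.3049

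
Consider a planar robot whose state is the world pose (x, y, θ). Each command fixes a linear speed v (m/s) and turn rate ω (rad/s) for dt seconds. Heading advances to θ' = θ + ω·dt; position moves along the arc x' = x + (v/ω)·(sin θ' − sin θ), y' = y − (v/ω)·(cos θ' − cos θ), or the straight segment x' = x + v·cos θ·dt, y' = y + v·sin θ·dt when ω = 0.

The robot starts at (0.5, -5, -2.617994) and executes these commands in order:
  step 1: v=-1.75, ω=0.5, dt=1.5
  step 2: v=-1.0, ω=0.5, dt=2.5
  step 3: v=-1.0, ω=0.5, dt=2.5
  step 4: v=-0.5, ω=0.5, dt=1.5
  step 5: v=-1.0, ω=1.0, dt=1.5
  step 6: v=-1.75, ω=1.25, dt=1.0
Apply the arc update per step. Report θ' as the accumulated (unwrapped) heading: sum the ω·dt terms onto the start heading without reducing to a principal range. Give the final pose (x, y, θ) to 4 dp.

step 1: θ'=-1.8680 (R=-3.5000) → pose (2.0966, -2.9939, -1.8680)
step 2: θ'=-0.6180 (R=-2.0000) → pose (1.3430, -0.7781, -0.6180)
step 3: θ'=0.6320 (R=-2.0000) → pose (-0.9973, -0.7945, 0.6320)
step 4: θ'=1.3820 (R=-1.0000) → pose (-1.3888, -1.4137, 1.3820)
step 5: θ'=2.8820 (R=-1.0000) → pose (-0.6632, -2.5678, 2.8820)
step 6: θ'=4.1320 (R=-1.4000) → pose (0.8669, -1.9824, 4.1320)

(0.8669, -1.9824, 4.1320)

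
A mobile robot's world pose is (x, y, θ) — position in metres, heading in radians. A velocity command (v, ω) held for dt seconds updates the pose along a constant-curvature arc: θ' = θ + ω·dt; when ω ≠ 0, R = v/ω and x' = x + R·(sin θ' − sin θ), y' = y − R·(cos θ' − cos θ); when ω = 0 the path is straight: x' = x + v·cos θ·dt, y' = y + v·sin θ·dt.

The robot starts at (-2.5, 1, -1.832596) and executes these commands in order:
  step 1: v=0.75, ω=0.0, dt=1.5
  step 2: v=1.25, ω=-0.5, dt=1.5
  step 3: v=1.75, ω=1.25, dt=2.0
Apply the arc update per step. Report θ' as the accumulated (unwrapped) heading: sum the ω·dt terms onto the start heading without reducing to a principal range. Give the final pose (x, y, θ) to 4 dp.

step 1: θ'=-1.8326 (straight) → pose (-2.7912, -0.0867, -1.8326)
step 2: θ'=-2.5826 (R=-2.5000) → pose (-3.8801, -1.5591, -2.5826)
step 3: θ'=-0.0826 (R=1.4000) → pose (-3.2532, -4.1412, -0.0826)

(-3.2532, -4.1412, -0.0826)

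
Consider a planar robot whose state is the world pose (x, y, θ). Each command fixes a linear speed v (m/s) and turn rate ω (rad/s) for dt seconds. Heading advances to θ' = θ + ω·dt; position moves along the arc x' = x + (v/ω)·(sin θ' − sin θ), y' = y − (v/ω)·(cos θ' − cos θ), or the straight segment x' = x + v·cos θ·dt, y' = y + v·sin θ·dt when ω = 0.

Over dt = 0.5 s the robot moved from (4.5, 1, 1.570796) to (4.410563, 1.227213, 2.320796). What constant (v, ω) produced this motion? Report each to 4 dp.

Δθ = 2.320796 − 1.570796 = 0.750000
ω = Δθ/dt = 0.750000/0.5 = 1.5000
R = −Δy/(cos θ' − cos θ) = 0.3333
v = R·ω = 0.3333·1.5000 = 0.5000

v = 0.5000, ω = 1.5000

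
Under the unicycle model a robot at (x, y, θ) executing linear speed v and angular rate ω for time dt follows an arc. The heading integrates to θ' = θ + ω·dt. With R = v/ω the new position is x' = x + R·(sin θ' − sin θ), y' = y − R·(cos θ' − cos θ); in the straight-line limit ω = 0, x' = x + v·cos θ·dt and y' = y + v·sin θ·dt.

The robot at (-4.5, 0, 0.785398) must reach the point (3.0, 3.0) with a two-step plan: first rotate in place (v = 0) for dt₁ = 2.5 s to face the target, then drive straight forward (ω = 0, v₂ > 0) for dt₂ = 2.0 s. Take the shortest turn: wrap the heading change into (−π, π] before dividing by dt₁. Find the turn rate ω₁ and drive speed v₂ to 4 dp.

heading to target = atan2(3−0, 3−-4.5) = 0.3805
Δθ = wrap(0.3805 − 0.7854) = -0.4049; ω₁ = Δθ/dt₁ = -0.1620
distance = √((3−-4.5)² + (3−0)²) = 8.0777; v₂ = distance/dt₂ = 4.0389

ω₁ = -0.1620, v₂ = 4.0389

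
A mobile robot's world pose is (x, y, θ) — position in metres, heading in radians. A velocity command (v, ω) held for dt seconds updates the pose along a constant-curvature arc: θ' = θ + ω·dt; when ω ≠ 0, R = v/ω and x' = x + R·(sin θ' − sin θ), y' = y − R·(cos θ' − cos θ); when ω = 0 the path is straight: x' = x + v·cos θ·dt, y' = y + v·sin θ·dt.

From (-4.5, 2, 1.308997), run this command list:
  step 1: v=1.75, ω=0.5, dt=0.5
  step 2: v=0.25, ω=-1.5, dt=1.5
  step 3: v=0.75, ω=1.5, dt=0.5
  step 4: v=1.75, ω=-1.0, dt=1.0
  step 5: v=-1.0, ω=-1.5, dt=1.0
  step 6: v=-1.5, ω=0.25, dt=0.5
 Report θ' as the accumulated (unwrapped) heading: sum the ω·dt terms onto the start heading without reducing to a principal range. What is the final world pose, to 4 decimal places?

step 1: θ'=1.5590 (R=3.5000) → pose (-4.3810, 2.8646, 1.5590)
step 2: θ'=-0.6910 (R=-0.1667) → pose (-4.1081, 2.9910, -0.6910)
step 3: θ'=0.0590 (R=0.5000) → pose (-3.7600, 2.8772, 0.0590)
step 4: θ'=-0.9410 (R=-1.7500) → pose (-2.2425, 2.1610, -0.9410)
step 5: θ'=-2.4410 (R=0.6667) → pose (-2.1335, 3.0633, -2.4410)
step 6: θ'=-2.3160 (R=-6.0000) → pose (-1.5919, 3.5813, -2.3160)

(-1.5919, 3.5813, -2.3160)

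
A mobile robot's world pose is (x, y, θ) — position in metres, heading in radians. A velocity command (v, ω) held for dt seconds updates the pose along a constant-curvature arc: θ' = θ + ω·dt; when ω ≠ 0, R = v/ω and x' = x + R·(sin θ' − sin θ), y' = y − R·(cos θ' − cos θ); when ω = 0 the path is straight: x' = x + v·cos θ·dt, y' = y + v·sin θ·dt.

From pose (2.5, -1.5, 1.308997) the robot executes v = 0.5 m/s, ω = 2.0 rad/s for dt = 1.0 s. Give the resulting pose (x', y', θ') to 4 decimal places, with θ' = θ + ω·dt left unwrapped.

(2.2169, -1.1888, 3.3090)

θ' = 1.3090 + 2.0·1.0 = 3.3090
R = v/ω = 0.5/2.0 = 0.2500
x' = 2.5 + 0.2500·(sin 3.3090 − sin 1.3090) = 2.2169
y' = -1.5 − 0.2500·(cos 3.3090 − cos 1.3090) = -1.1888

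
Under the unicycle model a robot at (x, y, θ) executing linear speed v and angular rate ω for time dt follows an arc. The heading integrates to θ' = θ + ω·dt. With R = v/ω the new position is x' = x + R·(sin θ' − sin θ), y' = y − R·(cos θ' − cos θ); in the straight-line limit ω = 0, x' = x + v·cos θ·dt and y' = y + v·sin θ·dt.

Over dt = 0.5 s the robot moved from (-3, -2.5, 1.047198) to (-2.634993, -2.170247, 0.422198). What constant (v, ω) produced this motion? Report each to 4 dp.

Δθ = 0.422198 − 1.047198 = -0.625000
ω = Δθ/dt = -0.625000/0.5 = -1.2500
R = Δx/(sin θ' − sin θ) = -0.8000
v = R·ω = -0.8000·-1.2500 = 1.0000

v = 1.0000, ω = -1.2500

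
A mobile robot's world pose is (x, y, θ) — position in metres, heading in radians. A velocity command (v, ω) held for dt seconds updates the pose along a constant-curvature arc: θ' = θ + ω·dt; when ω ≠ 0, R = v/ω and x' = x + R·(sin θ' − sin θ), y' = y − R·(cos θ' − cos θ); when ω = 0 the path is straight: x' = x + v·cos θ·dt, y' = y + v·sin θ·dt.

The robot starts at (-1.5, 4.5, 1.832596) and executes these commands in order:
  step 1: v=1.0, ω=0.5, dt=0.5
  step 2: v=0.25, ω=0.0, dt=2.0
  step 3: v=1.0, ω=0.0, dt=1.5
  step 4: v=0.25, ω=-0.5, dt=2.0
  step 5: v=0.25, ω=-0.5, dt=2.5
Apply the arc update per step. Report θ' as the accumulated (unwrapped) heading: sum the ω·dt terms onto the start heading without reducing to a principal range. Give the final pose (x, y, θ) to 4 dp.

(-2.1484, 7.4435, -0.1674)

step 1: θ'=2.0826 (R=2.0000) → pose (-1.6881, 4.9619, 2.0826)
step 2: θ'=2.0826 (straight) → pose (-1.9330, 5.3978, 2.0826)
step 3: θ'=2.0826 (straight) → pose (-2.6676, 6.7056, 2.0826)
step 4: θ'=1.0826 (R=-0.5000) → pose (-2.6733, 7.1850, 1.0826)
step 5: θ'=-0.1674 (R=-0.5000) → pose (-2.1484, 7.4435, -0.1674)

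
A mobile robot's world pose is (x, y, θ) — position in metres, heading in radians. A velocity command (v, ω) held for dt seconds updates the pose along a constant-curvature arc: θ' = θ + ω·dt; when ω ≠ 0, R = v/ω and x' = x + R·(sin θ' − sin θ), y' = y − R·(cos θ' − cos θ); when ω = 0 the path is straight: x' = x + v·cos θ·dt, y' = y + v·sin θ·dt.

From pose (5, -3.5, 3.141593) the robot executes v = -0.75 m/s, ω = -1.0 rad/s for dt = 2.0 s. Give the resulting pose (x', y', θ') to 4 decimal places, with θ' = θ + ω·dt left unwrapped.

(5.6820, -4.5621, 1.1416)

θ' = 3.1416 + -1.0·2.0 = 1.1416
R = v/ω = -0.75/-1.0 = 0.7500
x' = 5 + 0.7500·(sin 1.1416 − sin 3.1416) = 5.6820
y' = -3.5 − 0.7500·(cos 1.1416 − cos 3.1416) = -4.5621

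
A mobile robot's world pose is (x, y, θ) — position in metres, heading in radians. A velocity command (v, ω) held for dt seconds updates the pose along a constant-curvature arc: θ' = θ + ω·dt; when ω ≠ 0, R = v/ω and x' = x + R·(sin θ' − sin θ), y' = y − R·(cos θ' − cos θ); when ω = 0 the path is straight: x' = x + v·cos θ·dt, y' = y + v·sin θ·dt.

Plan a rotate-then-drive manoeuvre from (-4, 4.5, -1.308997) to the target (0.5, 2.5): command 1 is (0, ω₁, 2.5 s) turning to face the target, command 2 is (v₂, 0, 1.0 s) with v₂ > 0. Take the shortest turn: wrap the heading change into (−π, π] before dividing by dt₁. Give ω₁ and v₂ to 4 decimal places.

ω₁ = 0.3563, v₂ = 4.9244

heading to target = atan2(2.5−4.5, 0.5−-4) = -0.4182
Δθ = wrap(-0.4182 − -1.3090) = 0.8908; ω₁ = Δθ/dt₁ = 0.3563
distance = √((0.5−-4)² + (2.5−4.5)²) = 4.9244; v₂ = distance/dt₂ = 4.9244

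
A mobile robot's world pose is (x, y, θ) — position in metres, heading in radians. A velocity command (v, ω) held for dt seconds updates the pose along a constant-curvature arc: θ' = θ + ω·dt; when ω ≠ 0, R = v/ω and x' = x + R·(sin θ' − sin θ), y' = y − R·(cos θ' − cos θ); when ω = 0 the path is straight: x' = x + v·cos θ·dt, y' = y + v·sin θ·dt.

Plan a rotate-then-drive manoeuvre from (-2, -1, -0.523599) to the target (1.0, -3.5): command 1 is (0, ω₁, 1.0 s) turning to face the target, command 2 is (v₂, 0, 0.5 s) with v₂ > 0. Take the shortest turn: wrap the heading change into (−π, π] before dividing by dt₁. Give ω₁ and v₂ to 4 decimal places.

heading to target = atan2(-3.5−-1, 1−-2) = -0.6947
Δθ = wrap(-0.6947 − -0.5236) = -0.1711; ω₁ = Δθ/dt₁ = -0.1711
distance = √((1−-2)² + (-3.5−-1)²) = 3.9051; v₂ = distance/dt₂ = 7.8102

ω₁ = -0.1711, v₂ = 7.8102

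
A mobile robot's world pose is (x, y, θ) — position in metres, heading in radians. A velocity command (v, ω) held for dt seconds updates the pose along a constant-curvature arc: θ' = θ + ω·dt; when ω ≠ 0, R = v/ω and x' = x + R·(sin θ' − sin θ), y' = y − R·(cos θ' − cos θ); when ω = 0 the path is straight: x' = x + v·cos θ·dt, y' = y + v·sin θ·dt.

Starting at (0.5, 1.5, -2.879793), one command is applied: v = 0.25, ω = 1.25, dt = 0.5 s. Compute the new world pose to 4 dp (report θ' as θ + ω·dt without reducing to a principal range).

θ' = -2.8798 + 1.25·0.5 = -2.2548
R = v/ω = 0.25/1.25 = 0.2000
x' = 0.5 + 0.2000·(sin -2.2548 − sin -2.8798) = 0.3968
y' = 1.5 − 0.2000·(cos -2.2548 − cos -2.8798) = 1.4332

(0.3968, 1.4332, -2.2548)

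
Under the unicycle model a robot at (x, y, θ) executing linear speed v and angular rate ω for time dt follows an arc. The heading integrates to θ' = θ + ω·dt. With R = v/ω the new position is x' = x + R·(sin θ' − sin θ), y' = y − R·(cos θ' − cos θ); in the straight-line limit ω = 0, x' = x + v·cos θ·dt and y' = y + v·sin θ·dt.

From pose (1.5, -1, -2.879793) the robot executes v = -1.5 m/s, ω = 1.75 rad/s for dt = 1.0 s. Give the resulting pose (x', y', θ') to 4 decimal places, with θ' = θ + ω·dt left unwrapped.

(2.0533, 0.1938, -1.1298)

θ' = -2.8798 + 1.75·1.0 = -1.1298
R = v/ω = -1.5/1.75 = -0.8571
x' = 1.5 + -0.8571·(sin -1.1298 − sin -2.8798) = 2.0533
y' = -1 − -0.8571·(cos -1.1298 − cos -2.8798) = 0.1938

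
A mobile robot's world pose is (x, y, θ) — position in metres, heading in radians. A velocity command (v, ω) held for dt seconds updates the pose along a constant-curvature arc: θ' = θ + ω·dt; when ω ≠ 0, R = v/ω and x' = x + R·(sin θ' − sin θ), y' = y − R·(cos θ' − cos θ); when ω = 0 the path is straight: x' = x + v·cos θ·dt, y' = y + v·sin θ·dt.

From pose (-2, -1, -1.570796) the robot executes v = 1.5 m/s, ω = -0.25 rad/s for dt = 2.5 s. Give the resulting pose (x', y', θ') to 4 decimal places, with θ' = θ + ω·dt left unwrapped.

θ' = -1.5708 + -0.25·2.5 = -2.1958
R = v/ω = 1.5/-0.25 = -6.0000
x' = -2 + -6.0000·(sin -2.1958 − sin -1.5708) = -3.1342
y' = -1 − -6.0000·(cos -2.1958 − cos -1.5708) = -4.5106

(-3.1342, -4.5106, -2.1958)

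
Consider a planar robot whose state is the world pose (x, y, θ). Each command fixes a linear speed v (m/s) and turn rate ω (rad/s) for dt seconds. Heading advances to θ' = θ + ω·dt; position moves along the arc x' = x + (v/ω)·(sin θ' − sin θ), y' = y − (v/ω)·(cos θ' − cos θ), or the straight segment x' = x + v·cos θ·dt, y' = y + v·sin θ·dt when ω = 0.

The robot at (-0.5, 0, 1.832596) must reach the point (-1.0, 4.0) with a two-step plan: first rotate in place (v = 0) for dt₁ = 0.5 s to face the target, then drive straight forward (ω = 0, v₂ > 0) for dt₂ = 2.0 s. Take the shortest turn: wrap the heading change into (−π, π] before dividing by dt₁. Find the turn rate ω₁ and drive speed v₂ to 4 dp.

ω₁ = -0.2749, v₂ = 2.0156

heading to target = atan2(4−0, -1−-0.5) = 1.6952
Δθ = wrap(1.6952 − 1.8326) = -0.1374; ω₁ = Δθ/dt₁ = -0.2749
distance = √((-1−-0.5)² + (4−0)²) = 4.0311; v₂ = distance/dt₂ = 2.0156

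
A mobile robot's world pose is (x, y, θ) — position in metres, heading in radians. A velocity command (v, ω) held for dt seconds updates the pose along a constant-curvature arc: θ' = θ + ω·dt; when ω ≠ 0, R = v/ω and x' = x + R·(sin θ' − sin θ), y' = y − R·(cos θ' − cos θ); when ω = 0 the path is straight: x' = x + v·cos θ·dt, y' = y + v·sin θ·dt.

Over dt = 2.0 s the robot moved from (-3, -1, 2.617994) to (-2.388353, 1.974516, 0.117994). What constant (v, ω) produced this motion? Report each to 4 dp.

Δθ = 0.117994 − 2.617994 = -2.500000
ω = Δθ/dt = -2.500000/2.0 = -1.2500
R = −Δy/(cos θ' − cos θ) = -1.6000
v = R·ω = -1.6000·-1.2500 = 2.0000

v = 2.0000, ω = -1.2500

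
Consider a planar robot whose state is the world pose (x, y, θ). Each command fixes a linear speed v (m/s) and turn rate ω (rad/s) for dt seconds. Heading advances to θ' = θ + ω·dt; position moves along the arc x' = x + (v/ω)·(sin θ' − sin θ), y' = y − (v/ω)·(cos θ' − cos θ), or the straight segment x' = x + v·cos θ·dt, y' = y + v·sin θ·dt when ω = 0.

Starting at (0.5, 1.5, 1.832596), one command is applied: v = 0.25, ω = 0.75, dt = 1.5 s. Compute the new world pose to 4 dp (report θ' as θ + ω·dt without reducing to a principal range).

θ' = 1.8326 + 0.75·1.5 = 2.9576
R = v/ω = 0.25/0.75 = 0.3333
x' = 0.5 + 0.3333·(sin 2.9576 − sin 1.8326) = 0.2390
y' = 1.5 − 0.3333·(cos 2.9576 − cos 1.8326) = 1.7414

(0.2390, 1.7414, 2.9576)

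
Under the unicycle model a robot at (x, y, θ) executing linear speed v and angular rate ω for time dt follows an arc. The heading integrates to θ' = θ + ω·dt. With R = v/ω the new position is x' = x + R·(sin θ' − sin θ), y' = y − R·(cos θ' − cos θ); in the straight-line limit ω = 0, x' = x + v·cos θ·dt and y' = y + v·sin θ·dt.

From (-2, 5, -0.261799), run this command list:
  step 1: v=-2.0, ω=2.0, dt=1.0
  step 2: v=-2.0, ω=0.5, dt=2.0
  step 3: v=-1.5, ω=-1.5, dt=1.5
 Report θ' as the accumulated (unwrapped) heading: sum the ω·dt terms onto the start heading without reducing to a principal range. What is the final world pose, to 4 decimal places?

(-0.7944, -0.9479, 0.4882)

step 1: θ'=1.7382 (R=-1.0000) → pose (-3.2448, 3.8675, 1.7382)
step 2: θ'=2.7382 (R=-4.0000) → pose (-0.8709, 0.8550, 2.7382)
step 3: θ'=0.4882 (R=1.0000) → pose (-0.7944, -0.9479, 0.4882)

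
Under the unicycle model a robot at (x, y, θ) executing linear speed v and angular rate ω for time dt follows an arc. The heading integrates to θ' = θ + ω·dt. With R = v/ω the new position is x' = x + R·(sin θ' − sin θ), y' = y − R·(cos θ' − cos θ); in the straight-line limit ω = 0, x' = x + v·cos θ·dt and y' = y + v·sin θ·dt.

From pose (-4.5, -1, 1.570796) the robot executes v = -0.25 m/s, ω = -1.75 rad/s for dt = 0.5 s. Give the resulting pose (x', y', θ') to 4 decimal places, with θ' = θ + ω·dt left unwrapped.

(-4.5513, -1.1096, 0.6958)

θ' = 1.5708 + -1.75·0.5 = 0.6958
R = v/ω = -0.25/-1.75 = 0.1429
x' = -4.5 + 0.1429·(sin 0.6958 − sin 1.5708) = -4.5513
y' = -1 − 0.1429·(cos 0.6958 − cos 1.5708) = -1.1096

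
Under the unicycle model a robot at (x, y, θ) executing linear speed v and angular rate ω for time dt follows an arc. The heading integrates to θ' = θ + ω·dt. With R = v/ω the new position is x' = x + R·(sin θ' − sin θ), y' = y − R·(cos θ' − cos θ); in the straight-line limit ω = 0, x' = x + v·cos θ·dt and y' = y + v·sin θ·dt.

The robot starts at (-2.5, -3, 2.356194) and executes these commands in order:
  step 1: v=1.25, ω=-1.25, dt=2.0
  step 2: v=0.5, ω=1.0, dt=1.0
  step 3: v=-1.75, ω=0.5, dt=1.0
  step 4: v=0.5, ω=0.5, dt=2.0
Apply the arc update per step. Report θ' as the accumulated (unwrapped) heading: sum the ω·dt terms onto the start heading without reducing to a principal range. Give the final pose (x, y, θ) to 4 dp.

step 1: θ'=-0.1438 (R=-1.0000) → pose (-1.6496, -1.3032, -0.1438)
step 2: θ'=0.8562 (R=0.5000) → pose (-1.2002, -1.1360, 0.8562)
step 3: θ'=1.3562 (R=-3.5000) → pose (-1.9762, -2.6843, 1.3562)
step 4: θ'=2.3562 (R=1.0000) → pose (-2.2462, -1.7642, 2.3562)

(-2.2462, -1.7642, 2.3562)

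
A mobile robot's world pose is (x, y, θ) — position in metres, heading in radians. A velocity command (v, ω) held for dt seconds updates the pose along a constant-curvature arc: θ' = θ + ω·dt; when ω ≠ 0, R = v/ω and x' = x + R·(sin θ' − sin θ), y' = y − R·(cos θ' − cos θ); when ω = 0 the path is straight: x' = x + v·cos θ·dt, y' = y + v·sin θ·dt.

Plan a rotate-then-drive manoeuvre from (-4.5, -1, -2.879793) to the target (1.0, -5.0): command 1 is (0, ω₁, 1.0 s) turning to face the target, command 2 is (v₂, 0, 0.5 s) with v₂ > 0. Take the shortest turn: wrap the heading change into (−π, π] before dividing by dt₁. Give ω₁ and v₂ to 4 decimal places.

ω₁ = 2.2510, v₂ = 13.6015

heading to target = atan2(-5−-1, 1−-4.5) = -0.6288
Δθ = wrap(-0.6288 − -2.8798) = 2.2510; ω₁ = Δθ/dt₁ = 2.2510
distance = √((1−-4.5)² + (-5−-1)²) = 6.8007; v₂ = distance/dt₂ = 13.6015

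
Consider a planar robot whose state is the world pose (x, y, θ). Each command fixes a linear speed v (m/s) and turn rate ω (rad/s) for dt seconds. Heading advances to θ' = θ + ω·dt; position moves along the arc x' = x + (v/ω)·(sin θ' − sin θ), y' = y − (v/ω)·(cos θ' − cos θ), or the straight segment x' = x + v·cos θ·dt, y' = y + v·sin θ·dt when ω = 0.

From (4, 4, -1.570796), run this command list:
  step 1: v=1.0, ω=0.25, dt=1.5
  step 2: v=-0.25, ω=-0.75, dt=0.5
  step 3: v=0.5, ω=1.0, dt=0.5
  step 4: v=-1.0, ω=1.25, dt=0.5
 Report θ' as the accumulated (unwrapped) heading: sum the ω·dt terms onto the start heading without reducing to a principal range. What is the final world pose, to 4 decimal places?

(3.9589, 2.7556, -0.4458)

step 1: θ'=-1.1958 (R=4.0000) → pose (4.2780, 2.5349, -1.1958)
step 2: θ'=-1.5708 (R=0.3333) → pose (4.2548, 2.6570, -1.5708)
step 3: θ'=-1.0708 (R=0.5000) → pose (4.3160, 2.4173, -1.0708)
step 4: θ'=-0.4458 (R=-0.8000) → pose (3.9589, 2.7556, -0.4458)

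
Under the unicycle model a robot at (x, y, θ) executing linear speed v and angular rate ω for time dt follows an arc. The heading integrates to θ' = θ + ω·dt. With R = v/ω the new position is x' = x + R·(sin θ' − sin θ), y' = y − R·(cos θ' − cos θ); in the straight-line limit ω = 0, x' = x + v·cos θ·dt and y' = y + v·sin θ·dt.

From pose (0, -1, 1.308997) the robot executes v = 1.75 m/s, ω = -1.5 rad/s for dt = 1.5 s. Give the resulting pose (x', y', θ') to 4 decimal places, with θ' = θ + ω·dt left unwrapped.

(2.0698, -0.6148, -0.9410)

θ' = 1.3090 + -1.5·1.5 = -0.9410
R = v/ω = 1.75/-1.5 = -1.1667
x' = 0 + -1.1667·(sin -0.9410 − sin 1.3090) = 2.0698
y' = -1 − -1.1667·(cos -0.9410 − cos 1.3090) = -0.6148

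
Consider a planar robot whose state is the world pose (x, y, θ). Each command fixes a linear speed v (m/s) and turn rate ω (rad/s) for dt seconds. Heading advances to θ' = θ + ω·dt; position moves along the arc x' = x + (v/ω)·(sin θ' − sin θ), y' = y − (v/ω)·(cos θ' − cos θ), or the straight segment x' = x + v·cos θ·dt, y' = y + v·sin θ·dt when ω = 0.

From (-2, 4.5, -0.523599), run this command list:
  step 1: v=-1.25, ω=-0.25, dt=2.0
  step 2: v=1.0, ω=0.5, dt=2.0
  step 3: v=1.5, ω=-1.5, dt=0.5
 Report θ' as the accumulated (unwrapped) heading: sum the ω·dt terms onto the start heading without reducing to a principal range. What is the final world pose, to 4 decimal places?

(-1.4340, 4.9855, -0.7736)

step 1: θ'=-1.0236 (R=5.0000) → pose (-3.7699, 6.2286, -1.0236)
step 2: θ'=-0.0236 (R=2.0000) → pose (-2.1092, 5.2698, -0.0236)
step 3: θ'=-0.7736 (R=-1.0000) → pose (-1.4340, 4.9855, -0.7736)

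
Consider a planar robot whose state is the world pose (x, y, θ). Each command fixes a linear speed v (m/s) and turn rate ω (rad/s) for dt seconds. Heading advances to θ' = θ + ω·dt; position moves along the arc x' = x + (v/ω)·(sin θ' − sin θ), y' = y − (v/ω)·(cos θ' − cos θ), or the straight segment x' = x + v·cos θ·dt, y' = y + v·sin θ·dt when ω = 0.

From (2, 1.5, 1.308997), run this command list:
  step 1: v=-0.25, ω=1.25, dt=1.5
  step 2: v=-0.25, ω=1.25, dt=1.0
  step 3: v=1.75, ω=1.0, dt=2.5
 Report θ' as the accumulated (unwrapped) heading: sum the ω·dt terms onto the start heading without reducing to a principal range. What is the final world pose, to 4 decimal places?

(5.1283, -0.4799, 6.9340)

step 1: θ'=3.1840 (R=-0.2000) → pose (2.2017, 1.2484, 3.1840)
step 2: θ'=4.4340 (R=-0.2000) → pose (2.3855, 1.3933, 4.4340)
step 3: θ'=6.9340 (R=1.7500) → pose (5.1283, -0.4799, 6.9340)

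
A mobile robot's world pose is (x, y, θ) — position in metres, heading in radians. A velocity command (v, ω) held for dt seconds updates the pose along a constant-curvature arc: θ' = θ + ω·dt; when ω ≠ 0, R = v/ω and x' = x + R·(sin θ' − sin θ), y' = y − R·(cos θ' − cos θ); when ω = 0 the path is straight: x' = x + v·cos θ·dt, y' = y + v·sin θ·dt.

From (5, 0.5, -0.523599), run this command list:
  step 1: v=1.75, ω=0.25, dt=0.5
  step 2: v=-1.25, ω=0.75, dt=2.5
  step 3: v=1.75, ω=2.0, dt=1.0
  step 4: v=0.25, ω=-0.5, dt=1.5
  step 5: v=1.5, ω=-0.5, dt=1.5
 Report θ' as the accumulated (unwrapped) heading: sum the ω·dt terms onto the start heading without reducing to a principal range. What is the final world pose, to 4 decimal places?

step 1: θ'=-0.3986 (R=7.0000) → pose (5.7831, 0.1109, -0.3986)
step 2: θ'=1.4764 (R=-1.6667) → pose (3.4770, -1.2680, 1.4764)
step 3: θ'=3.4764 (R=0.8750) → pose (2.3184, -0.3591, 3.4764)
step 4: θ'=2.7264 (R=-0.5000) → pose (1.9524, -0.3444, 2.7264)
step 5: θ'=1.9764 (R=-3.0000) → pose (0.4059, 1.2170, 1.9764)

(0.4059, 1.2170, 1.9764)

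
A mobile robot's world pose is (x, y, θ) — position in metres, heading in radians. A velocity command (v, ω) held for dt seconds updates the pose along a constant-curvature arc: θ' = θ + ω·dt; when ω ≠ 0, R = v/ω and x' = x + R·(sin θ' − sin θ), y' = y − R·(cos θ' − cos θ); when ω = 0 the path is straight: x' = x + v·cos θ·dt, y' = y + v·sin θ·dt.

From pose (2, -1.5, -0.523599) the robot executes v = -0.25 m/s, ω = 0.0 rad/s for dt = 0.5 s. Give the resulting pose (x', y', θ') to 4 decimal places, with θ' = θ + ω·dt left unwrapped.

(1.8917, -1.4375, -0.5236)

θ' = -0.5236 + 0.0·0.5 = -0.5236
ω = 0 → straight: x' = 2 + -0.25·cos(-0.5236)·0.5 = 1.8917
y' = -1.5 + -0.25·sin(-0.5236)·0.5 = -1.4375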